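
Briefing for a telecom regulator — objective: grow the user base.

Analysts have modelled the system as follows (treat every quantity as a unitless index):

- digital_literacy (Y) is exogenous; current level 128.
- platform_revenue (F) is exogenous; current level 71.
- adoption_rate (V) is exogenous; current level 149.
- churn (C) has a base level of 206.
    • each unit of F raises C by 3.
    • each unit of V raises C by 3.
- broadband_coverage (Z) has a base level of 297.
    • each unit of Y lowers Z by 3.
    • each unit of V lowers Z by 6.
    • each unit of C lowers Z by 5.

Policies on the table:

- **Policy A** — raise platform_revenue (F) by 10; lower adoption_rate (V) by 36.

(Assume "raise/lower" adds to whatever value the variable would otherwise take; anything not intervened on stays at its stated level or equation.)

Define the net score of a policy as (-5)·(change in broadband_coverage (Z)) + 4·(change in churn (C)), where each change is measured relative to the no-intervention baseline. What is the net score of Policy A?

Baseline:
  Y = 128
  F = 71
  V = 149
  C = 206 + 3·71 + 3·149 = 866
  Z = 297 − 3·128 − 6·149 − 5·866 = -5311
Policy A (F + 10, V − 36):
  Y = 128
  F = 71 + 10 = 81
  V = 149 − 36 = 113
  C = 206 + 3·81 + 3·113 = 788
  Z = 297 − 3·128 − 6·113 − 5·788 = -4705
ΔZ = -4705 − (-5311) = 606; ΔC = 788 − 866 = -78
Score = (-5)·606 + 4·(-78) = -3342

-3342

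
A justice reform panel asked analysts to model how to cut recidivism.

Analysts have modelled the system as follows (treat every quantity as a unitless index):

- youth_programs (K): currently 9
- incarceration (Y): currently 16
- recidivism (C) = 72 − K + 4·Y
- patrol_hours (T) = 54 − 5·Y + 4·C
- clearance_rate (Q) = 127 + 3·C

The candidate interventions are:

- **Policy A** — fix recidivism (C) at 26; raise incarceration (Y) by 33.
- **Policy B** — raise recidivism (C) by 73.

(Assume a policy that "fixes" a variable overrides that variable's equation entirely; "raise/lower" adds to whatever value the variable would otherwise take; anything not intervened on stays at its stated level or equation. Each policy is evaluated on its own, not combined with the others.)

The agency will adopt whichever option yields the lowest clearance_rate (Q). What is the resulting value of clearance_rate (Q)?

Policy A (C := 26, Y + 33):
  K = 9
  Y = 16 + 33 = 49
  C = 26
  Q = 127 + 3·26 = 205
Policy B (C + 73):
  K = 9
  Y = 16
  C = 72 − 9 + 4·16 (+73 from intervention) = 200
  Q = 127 + 3·200 = 727
Comparing — Policy A: Q=205, Policy B: Q=727. Lowest is 205 (Policy A).

205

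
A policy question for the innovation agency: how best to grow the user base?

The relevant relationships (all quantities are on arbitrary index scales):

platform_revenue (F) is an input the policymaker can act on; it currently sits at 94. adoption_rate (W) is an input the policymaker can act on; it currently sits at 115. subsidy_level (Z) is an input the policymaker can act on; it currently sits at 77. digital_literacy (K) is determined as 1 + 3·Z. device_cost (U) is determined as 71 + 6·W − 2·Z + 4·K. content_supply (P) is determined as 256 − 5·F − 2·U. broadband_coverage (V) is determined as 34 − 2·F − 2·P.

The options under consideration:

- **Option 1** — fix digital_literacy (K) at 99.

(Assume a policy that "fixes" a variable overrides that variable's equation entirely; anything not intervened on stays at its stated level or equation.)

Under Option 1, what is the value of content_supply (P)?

-2220

Option 1 (K := 99):
  F = 94
  W = 115
  Z = 77
  K = 99
  U = 71 + 6·115 − 2·77 + 4·99 = 1003
  P = 256 − 5·94 − 2·1003 = -2220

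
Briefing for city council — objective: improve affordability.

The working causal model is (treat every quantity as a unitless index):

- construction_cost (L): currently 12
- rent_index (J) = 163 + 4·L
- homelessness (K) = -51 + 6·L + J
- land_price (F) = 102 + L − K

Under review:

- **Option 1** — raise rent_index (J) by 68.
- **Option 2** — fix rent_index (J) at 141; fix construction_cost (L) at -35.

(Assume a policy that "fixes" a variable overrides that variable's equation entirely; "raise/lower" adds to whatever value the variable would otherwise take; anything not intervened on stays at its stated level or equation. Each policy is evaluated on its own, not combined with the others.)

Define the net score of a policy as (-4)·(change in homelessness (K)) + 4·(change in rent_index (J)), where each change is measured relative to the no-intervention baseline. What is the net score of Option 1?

0

Baseline:
  L = 12
  J = 163 + 4·12 = 211
  K = -51 + 6·12 + 211 = 232
Option 1 (J + 68):
  L = 12
  J = 163 + 4·12 (+68 from intervention) = 279
  K = -51 + 6·12 + 279 = 300
ΔK = 300 − 232 = 68; ΔJ = 279 − 211 = 68
Score = (-4)·68 + 4·68 = 0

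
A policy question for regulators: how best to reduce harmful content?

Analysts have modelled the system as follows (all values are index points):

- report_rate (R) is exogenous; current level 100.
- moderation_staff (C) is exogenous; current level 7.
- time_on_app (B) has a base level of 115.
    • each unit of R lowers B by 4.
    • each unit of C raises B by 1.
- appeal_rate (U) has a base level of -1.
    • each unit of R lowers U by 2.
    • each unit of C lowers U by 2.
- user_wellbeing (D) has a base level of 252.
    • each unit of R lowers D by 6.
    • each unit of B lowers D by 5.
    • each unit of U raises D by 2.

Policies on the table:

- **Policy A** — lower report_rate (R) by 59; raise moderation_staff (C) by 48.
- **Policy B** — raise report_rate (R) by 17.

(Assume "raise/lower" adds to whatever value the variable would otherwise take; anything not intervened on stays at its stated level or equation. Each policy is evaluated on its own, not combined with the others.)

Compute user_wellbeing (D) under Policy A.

-410

Policy A (R − 59, C + 48):
  R = 100 − 59 = 41
  C = 7 + 48 = 55
  B = 115 − 4·41 + 55 = 6
  U = -1 − 2·41 − 2·55 = -193
  D = 252 − 6·41 − 5·6 + 2·(-193) = -410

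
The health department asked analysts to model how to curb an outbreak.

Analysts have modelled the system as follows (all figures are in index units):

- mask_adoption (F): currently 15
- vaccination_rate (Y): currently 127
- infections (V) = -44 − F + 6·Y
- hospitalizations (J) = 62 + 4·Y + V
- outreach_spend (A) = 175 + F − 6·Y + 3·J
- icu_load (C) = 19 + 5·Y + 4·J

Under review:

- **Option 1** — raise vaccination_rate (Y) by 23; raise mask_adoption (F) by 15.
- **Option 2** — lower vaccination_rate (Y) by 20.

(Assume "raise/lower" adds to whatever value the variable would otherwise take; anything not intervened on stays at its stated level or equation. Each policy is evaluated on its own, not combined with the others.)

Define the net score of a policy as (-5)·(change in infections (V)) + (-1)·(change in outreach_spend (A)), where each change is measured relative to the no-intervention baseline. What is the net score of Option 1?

-1137

Baseline:
  F = 15
  Y = 127
  V = -44 − 15 + 6·127 = 703
  J = 62 + 4·127 + 703 = 1273
  A = 175 + 15 − 6·127 + 3·1273 = 3247
Option 1 (Y + 23, F + 15):
  F = 15 + 15 = 30
  Y = 127 + 23 = 150
  V = -44 − 30 + 6·150 = 826
  J = 62 + 4·150 + 826 = 1488
  A = 175 + 30 − 6·150 + 3·1488 = 3769
ΔV = 826 − 703 = 123; ΔA = 3769 − 3247 = 522
Score = (-5)·123 + (-1)·522 = -1137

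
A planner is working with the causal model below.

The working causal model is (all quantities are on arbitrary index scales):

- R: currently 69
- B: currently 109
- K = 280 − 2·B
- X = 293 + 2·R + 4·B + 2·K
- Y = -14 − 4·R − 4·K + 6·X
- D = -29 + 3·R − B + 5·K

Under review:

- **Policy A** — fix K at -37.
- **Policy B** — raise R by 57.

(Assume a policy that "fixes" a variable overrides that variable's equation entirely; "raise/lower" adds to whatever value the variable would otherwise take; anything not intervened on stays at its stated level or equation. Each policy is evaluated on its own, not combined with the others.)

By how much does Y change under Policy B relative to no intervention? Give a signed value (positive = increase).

456

Baseline:
  R = 69
  B = 109
  K = 280 − 2·109 = 62
  X = 293 + 2·69 + 4·109 + 2·62 = 991
  Y = -14 − 4·69 − 4·62 + 6·991 = 5408
Policy B (R + 57):
  R = 69 + 57 = 126
  B = 109
  K = 280 − 2·109 = 62
  X = 293 + 2·126 + 4·109 + 2·62 = 1105
  Y = -14 − 4·126 − 4·62 + 6·1105 = 5864
Change in Y: 5864 − 5408 = 456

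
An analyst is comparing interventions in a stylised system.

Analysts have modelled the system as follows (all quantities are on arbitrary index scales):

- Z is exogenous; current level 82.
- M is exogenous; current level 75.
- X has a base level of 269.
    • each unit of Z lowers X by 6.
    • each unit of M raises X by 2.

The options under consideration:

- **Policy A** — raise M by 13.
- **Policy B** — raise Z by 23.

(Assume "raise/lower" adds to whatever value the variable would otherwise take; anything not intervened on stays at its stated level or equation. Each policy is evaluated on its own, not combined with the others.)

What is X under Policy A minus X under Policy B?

164

Policy A (M + 13):
  Z = 82
  M = 75 + 13 = 88
  X = 269 − 6·82 + 2·88 = -47
Policy B (Z + 23):
  Z = 82 + 23 = 105
  M = 75
  X = 269 − 6·105 + 2·75 = -211
X: -47 − (-211) = 164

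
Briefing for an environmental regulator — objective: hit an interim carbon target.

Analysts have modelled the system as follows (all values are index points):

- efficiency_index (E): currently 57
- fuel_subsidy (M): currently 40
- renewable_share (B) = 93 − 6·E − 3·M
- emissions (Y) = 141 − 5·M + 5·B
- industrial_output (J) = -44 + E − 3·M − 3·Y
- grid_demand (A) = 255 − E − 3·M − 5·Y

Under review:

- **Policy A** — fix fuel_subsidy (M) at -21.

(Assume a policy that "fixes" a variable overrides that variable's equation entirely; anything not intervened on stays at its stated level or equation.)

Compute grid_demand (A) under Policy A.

Policy A (M := -21):
  E = 57
  M = -21
  B = 93 − 6·57 − 3·(-21) = -186
  Y = 141 − 5·(-21) + 5·(-186) = -684
  A = 255 − 57 − 3·(-21) − 5·(-684) = 3681

3681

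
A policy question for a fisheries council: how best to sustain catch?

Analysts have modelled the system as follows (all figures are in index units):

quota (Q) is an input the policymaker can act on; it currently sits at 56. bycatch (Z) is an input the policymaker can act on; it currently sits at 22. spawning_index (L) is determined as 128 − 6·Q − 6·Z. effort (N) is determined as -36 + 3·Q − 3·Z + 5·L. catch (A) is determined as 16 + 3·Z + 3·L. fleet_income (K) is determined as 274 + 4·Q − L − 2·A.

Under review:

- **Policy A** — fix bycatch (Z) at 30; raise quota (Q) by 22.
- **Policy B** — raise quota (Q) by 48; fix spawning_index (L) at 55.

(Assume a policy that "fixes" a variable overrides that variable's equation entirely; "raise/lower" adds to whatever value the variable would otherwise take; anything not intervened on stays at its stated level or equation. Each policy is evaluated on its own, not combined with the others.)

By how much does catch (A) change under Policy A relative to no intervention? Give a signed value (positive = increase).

Baseline:
  Q = 56
  Z = 22
  L = 128 − 6·56 − 6·22 = -340
  A = 16 + 3·22 + 3·(-340) = -938
Policy A (Z := 30, Q + 22):
  Q = 56 + 22 = 78
  Z = 30
  L = 128 − 6·78 − 6·30 = -520
  A = 16 + 3·30 + 3·(-520) = -1454
Change in A: -1454 − (-938) = -516

-516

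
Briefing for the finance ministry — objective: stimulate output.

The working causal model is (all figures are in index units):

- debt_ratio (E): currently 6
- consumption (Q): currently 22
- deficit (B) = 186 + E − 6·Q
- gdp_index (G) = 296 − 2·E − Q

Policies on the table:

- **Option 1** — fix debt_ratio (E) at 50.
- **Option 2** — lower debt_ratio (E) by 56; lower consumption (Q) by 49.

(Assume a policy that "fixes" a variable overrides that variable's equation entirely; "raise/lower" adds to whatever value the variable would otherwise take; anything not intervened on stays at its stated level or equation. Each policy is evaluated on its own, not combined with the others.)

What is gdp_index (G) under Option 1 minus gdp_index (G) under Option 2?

Option 1 (E := 50):
  E = 50
  Q = 22
  G = 296 − 2·50 − 22 = 174
Option 2 (E − 56, Q − 49):
  E = 6 − 56 = -50
  Q = 22 − 49 = -27
  G = 296 − 2·(-50) − (-27) = 423
G: 174 − 423 = -249

-249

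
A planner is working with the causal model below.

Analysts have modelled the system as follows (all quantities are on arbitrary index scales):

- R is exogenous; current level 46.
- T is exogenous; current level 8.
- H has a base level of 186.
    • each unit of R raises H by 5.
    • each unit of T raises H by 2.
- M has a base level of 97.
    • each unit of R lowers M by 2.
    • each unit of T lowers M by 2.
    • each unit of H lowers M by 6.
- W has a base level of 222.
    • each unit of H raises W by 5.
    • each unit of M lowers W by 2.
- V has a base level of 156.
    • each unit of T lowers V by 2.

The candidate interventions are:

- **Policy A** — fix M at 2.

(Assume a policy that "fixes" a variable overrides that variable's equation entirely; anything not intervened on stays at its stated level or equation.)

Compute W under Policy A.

2378

Policy A (M := 2):
  R = 46
  T = 8
  H = 186 + 5·46 + 2·8 = 432
  M = 2
  W = 222 + 5·432 − 2·2 = 2378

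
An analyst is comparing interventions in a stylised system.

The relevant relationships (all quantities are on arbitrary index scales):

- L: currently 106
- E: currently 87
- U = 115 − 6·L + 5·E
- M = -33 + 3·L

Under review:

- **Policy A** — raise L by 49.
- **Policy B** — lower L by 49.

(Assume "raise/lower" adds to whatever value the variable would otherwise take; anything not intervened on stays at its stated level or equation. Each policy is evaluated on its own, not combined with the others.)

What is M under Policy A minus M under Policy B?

294

Policy A (L + 49):
  L = 106 + 49 = 155
  M = -33 + 3·155 = 432
Policy B (L − 49):
  L = 106 − 49 = 57
  M = -33 + 3·57 = 138
M: 432 − 138 = 294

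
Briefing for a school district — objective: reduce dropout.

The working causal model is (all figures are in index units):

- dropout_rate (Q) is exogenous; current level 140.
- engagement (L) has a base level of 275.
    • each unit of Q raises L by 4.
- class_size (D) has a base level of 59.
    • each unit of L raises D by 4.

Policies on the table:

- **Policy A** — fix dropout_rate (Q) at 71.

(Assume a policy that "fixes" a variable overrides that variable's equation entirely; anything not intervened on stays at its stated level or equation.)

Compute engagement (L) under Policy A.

559

Policy A (Q := 71):
  Q = 71
  L = 275 + 4·71 = 559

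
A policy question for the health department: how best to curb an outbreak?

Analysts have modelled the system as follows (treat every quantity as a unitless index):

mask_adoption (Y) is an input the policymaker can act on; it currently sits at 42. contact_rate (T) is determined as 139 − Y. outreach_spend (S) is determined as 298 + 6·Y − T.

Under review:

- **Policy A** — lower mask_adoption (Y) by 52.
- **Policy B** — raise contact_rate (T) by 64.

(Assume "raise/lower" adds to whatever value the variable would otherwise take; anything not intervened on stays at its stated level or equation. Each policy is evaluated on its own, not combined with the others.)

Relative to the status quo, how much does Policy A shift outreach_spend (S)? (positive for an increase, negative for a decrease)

-364

Baseline:
  Y = 42
  T = 139 − 42 = 97
  S = 298 + 6·42 − 97 = 453
Policy A (Y − 52):
  Y = 42 − 52 = -10
  T = 139 − (-10) = 149
  S = 298 + 6·(-10) − 149 = 89
Change in S: 89 − 453 = -364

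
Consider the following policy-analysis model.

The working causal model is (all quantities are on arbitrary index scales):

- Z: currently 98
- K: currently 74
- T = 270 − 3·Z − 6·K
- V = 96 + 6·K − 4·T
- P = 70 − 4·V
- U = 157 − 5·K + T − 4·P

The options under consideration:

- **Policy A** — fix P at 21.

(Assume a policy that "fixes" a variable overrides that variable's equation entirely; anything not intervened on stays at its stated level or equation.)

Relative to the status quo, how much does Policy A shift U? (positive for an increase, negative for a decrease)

-38396

Baseline:
  Z = 98
  K = 74
  T = 270 − 3·98 − 6·74 = -468
  V = 96 + 6·74 − 4·(-468) = 2412
  P = 70 − 4·2412 = -9578
  U = 157 − 5·74 + (-468) − 4·(-9578) = 37631
Policy A (P := 21):
  Z = 98
  K = 74
  T = 270 − 3·98 − 6·74 = -468
  V = 96 + 6·74 − 4·(-468) = 2412
  P = 21
  U = 157 − 5·74 + (-468) − 4·21 = -765
Change in U: -765 − 37631 = -38396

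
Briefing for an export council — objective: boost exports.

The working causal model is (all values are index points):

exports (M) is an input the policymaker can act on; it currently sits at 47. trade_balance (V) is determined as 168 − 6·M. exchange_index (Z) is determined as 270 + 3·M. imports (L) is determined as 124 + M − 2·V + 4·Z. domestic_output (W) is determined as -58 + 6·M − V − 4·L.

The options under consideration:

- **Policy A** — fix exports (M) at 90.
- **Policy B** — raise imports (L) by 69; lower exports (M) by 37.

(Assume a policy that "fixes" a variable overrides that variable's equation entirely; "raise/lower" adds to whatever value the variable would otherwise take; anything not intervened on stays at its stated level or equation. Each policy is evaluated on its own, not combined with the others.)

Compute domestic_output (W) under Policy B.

Policy B (L + 69, M − 37):
  M = 47 − 37 = 10
  V = 168 − 6·10 = 108
  Z = 270 + 3·10 = 300
  L = 124 + 10 − 2·108 + 4·300 (+69 from intervention) = 1187
  W = -58 + 6·10 − 108 − 4·1187 = -4854

-4854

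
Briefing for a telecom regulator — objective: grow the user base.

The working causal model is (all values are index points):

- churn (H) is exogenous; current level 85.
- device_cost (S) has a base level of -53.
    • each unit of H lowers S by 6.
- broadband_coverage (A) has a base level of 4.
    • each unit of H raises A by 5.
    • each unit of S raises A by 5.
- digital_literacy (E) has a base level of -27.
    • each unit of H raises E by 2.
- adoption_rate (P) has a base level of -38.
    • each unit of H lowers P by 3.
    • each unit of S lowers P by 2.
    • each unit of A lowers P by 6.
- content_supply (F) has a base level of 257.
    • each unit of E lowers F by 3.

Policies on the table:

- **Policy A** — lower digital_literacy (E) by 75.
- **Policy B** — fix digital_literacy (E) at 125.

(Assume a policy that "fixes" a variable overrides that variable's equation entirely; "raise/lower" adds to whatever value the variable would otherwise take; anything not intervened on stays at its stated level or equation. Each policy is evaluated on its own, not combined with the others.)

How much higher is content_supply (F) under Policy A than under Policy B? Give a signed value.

Policy A (E − 75):
  H = 85
  E = -27 + 2·85 (−75 from intervention) = 68
  F = 257 − 3·68 = 53
Policy B (E := 125):
  H = 85
  E = 125
  F = 257 − 3·125 = -118
F: 53 − (-118) = 171

171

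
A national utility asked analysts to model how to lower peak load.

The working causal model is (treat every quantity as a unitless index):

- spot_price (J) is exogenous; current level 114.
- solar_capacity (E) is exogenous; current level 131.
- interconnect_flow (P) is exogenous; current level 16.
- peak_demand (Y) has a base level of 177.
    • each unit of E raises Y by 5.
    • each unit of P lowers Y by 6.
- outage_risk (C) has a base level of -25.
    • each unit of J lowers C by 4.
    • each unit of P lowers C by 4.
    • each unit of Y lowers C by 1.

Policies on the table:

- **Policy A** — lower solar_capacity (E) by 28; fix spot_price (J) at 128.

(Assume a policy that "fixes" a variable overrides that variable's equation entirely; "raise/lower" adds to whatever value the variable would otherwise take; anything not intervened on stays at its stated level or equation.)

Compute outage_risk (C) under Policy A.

Policy A (E − 28, J := 128):
  J = 128
  E = 131 − 28 = 103
  P = 16
  Y = 177 + 5·103 − 6·16 = 596
  C = -25 − 4·128 − 4·16 − 596 = -1197

-1197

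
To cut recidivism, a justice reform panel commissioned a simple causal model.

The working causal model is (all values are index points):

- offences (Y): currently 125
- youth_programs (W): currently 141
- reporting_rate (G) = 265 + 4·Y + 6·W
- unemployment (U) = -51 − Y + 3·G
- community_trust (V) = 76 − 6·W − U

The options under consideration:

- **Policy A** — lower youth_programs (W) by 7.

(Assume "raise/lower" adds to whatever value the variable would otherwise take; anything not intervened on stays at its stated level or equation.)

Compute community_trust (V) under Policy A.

-5259

Policy A (W − 7):
  Y = 125
  W = 141 − 7 = 134
  G = 265 + 4·125 + 6·134 = 1569
  U = -51 − 125 + 3·1569 = 4531
  V = 76 − 6·134 − 4531 = -5259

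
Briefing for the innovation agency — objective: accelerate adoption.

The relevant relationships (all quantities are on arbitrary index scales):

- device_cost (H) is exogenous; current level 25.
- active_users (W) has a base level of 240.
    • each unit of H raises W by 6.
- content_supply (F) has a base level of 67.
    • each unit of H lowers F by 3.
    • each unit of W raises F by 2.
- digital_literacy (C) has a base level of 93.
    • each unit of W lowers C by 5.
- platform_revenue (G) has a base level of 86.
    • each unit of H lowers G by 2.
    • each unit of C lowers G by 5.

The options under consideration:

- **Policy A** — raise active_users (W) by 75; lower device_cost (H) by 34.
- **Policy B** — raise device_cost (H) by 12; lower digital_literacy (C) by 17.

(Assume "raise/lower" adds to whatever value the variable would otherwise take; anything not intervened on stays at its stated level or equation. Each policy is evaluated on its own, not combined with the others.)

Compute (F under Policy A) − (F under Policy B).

Policy A (W + 75, H − 34):
  H = 25 − 34 = -9
  W = 240 + 6·(-9) (+75 from intervention) = 261
  F = 67 − 3·(-9) + 2·261 = 616
Policy B (H + 12, C − 17):
  H = 25 + 12 = 37
  W = 240 + 6·37 = 462
  F = 67 − 3·37 + 2·462 = 880
F: 616 − 880 = -264

-264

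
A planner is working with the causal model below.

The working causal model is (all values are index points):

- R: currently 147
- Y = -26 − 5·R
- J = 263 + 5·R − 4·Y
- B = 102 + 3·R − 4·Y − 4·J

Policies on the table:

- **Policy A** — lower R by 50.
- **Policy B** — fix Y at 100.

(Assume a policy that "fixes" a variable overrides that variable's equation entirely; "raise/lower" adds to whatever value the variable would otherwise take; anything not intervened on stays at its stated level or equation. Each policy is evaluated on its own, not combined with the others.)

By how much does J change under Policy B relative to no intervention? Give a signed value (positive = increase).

-3444

Baseline:
  R = 147
  Y = -26 − 5·147 = -761
  J = 263 + 5·147 − 4·(-761) = 4042
Policy B (Y := 100):
  R = 147
  Y = 100
  J = 263 + 5·147 − 4·100 = 598
Change in J: 598 − 4042 = -3444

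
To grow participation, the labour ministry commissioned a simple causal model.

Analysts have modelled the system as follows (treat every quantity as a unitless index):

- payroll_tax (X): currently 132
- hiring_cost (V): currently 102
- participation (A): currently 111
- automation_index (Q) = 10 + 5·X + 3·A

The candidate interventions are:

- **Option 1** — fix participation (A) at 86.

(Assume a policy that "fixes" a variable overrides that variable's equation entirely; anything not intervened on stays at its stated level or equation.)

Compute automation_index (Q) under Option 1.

Option 1 (A := 86):
  X = 132
  A = 86
  Q = 10 + 5·132 + 3·86 = 928

928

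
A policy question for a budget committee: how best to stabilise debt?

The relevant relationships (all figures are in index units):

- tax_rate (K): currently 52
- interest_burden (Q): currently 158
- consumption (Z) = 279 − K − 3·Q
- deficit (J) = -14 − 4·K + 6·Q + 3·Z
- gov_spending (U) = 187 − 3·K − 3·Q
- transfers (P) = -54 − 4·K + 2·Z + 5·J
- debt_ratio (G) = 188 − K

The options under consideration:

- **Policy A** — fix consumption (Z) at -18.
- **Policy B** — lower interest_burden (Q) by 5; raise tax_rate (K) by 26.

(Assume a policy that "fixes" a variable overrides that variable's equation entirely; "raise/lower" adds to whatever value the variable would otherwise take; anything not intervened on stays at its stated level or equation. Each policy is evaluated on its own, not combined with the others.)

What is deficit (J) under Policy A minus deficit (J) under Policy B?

854

Policy A (Z := -18):
  K = 52
  Q = 158
  Z = -18
  J = -14 − 4·52 + 6·158 + 3·(-18) = 672
Policy B (Q − 5, K + 26):
  K = 52 + 26 = 78
  Q = 158 − 5 = 153
  Z = 279 − 78 − 3·153 = -258
  J = -14 − 4·78 + 6·153 + 3·(-258) = -182
J: 672 − (-182) = 854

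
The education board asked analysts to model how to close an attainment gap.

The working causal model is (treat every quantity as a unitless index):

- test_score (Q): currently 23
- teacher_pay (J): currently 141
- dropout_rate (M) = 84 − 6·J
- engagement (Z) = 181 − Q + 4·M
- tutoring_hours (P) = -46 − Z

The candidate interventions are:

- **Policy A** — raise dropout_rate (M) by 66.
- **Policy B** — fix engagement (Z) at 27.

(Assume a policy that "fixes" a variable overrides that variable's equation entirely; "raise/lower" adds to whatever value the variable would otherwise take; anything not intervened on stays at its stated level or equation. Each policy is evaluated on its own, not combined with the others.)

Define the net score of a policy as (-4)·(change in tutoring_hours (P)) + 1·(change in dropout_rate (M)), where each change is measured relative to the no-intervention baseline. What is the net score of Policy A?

1122

Baseline:
  Q = 23
  J = 141
  M = 84 − 6·141 = -762
  Z = 181 − 23 + 4·(-762) = -2890
  P = -46 − (-2890) = 2844
Policy A (M + 66):
  Q = 23
  J = 141
  M = 84 − 6·141 (+66 from intervention) = -696
  Z = 181 − 23 + 4·(-696) = -2626
  P = -46 − (-2626) = 2580
ΔP = 2580 − 2844 = -264; ΔM = -696 − (-762) = 66
Score = (-4)·(-264) + 1·66 = 1122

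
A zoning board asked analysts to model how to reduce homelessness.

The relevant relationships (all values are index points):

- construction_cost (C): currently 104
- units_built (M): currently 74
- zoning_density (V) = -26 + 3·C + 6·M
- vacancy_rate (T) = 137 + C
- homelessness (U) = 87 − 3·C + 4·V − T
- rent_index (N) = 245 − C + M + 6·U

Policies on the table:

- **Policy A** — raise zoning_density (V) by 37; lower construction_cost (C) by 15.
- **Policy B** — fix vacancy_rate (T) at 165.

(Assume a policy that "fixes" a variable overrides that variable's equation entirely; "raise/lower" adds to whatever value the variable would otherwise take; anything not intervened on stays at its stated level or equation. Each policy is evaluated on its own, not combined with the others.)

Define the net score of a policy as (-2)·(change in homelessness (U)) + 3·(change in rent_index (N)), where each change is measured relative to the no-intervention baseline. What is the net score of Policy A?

Baseline:
  C = 104
  M = 74
  V = -26 + 3·104 + 6·74 = 730
  T = 137 + 104 = 241
  U = 87 − 3·104 + 4·730 − 241 = 2454
  N = 245 − 104 + 74 + 6·2454 = 14939
Policy A (V + 37, C − 15):
  C = 104 − 15 = 89
  M = 74
  V = -26 + 3·89 + 6·74 (+37 from intervention) = 722
  T = 137 + 89 = 226
  U = 87 − 3·89 + 4·722 − 226 = 2482
  N = 245 − 89 + 74 + 6·2482 = 15122
ΔU = 2482 − 2454 = 28; ΔN = 15122 − 14939 = 183
Score = (-2)·28 + 3·183 = 493

493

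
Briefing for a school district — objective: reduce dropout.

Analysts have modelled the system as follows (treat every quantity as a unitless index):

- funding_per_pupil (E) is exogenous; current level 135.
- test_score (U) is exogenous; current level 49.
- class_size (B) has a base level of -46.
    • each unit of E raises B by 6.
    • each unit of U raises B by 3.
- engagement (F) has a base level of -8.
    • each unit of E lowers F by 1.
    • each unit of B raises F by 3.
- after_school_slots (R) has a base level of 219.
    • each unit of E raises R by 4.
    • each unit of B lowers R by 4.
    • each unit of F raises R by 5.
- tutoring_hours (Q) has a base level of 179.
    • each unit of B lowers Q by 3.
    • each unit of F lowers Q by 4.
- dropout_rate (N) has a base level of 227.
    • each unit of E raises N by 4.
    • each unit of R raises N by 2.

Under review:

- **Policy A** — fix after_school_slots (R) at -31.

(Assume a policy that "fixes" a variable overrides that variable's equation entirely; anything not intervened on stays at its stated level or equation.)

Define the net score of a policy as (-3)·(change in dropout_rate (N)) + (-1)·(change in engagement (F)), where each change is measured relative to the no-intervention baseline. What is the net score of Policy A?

60576

Baseline:
  E = 135
  U = 49
  B = -46 + 6·135 + 3·49 = 911
  F = -8 − 135 + 3·911 = 2590
  R = 219 + 4·135 − 4·911 + 5·2590 = 10065
  N = 227 + 4·135 + 2·10065 = 20897
Policy A (R := -31):
  E = 135
  U = 49
  B = -46 + 6·135 + 3·49 = 911
  F = -8 − 135 + 3·911 = 2590
  R = -31
  N = 227 + 4·135 + 2·(-31) = 705
ΔN = 705 − 20897 = -20192; ΔF = 2590 − 2590 = 0
Score = (-3)·(-20192) + (-1)·0 = 60576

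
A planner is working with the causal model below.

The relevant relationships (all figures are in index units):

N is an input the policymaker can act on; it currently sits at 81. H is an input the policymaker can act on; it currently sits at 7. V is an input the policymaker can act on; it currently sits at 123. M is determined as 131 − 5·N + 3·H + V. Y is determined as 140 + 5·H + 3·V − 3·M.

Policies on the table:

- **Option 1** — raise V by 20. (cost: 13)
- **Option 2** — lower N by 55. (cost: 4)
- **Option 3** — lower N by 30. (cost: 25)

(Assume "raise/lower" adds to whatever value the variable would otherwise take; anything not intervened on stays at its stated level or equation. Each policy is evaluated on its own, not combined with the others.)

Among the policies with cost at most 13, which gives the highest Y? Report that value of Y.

934

Option 1 (V + 20):
  N = 81
  H = 7
  V = 123 + 20 = 143
  M = 131 − 5·81 + 3·7 + 143 = -110
  Y = 140 + 5·7 + 3·143 − 3·(-110) = 934
Option 2 (N − 55):
  N = 81 − 55 = 26
  H = 7
  V = 123
  M = 131 − 5·26 + 3·7 + 123 = 145
  Y = 140 + 5·7 + 3·123 − 3·145 = 109
Comparing — Option 1: Y=934, Option 2: Y=109. Highest is 934 (Option 1).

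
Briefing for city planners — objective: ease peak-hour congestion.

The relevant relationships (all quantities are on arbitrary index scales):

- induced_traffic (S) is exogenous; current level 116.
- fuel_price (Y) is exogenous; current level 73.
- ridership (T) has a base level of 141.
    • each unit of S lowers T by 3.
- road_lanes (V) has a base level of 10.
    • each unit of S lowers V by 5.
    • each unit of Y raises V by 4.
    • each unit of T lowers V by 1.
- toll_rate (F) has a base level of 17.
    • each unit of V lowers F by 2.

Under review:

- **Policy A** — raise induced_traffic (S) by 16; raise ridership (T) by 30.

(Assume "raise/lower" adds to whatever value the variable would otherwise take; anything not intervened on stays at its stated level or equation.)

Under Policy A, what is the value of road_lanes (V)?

-133

Policy A (S + 16, T + 30):
  S = 116 + 16 = 132
  Y = 73
  T = 141 − 3·132 (+30 from intervention) = -225
  V = 10 − 5·132 + 4·73 − (-225) = -133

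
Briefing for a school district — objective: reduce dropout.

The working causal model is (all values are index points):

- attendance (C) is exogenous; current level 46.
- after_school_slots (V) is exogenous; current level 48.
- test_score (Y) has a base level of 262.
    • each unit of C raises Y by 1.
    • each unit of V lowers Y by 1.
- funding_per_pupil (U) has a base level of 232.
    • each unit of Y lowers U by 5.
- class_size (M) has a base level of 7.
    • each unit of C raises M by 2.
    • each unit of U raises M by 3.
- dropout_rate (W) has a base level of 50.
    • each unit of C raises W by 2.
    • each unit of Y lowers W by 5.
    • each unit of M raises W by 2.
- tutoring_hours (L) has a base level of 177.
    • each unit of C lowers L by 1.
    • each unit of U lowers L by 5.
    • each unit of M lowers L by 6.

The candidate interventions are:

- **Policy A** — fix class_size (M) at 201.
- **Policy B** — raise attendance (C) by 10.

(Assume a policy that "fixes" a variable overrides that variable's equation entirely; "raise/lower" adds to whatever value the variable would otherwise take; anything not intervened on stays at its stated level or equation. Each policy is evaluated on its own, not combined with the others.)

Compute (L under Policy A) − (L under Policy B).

-20856

Policy A (M := 201):
  C = 46
  V = 48
  Y = 262 + 46 − 48 = 260
  U = 232 − 5·260 = -1068
  M = 201
  L = 177 − 46 − 5·(-1068) − 6·201 = 4265
Policy B (C + 10):
  C = 46 + 10 = 56
  V = 48
  Y = 262 + 56 − 48 = 270
  U = 232 − 5·270 = -1118
  M = 7 + 2·56 + 3·(-1118) = -3235
  L = 177 − 56 − 5·(-1118) − 6·(-3235) = 25121
L: 4265 − 25121 = -20856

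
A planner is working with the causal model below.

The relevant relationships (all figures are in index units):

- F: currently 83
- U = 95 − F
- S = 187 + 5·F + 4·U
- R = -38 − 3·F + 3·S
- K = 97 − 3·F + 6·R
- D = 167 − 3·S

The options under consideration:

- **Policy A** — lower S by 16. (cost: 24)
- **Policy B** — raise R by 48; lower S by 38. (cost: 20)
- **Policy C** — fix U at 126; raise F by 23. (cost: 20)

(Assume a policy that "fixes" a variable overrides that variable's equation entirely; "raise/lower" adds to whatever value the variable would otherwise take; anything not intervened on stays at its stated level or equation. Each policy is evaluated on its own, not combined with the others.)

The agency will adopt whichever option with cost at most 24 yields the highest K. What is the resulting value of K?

19621

Policy A (S − 16):
  F = 83
  U = 95 − 83 = 12
  S = 187 + 5·83 + 4·12 (−16 from intervention) = 634
  R = -38 − 3·83 + 3·634 = 1615
  K = 97 − 3·83 + 6·1615 = 9538
Policy B (R + 48, S − 38):
  F = 83
  U = 95 − 83 = 12
  S = 187 + 5·83 + 4·12 (−38 from intervention) = 612
  R = -38 − 3·83 + 3·612 (+48 from intervention) = 1597
  K = 97 − 3·83 + 6·1597 = 9430
Policy C (U := 126, F + 23):
  F = 83 + 23 = 106
  U = 126
  S = 187 + 5·106 + 4·126 = 1221
  R = -38 − 3·106 + 3·1221 = 3307
  K = 97 − 3·106 + 6·3307 = 19621
Comparing — Policy A: K=9538, Policy B: K=9430, Policy C: K=19621. Highest is 19621 (Policy C).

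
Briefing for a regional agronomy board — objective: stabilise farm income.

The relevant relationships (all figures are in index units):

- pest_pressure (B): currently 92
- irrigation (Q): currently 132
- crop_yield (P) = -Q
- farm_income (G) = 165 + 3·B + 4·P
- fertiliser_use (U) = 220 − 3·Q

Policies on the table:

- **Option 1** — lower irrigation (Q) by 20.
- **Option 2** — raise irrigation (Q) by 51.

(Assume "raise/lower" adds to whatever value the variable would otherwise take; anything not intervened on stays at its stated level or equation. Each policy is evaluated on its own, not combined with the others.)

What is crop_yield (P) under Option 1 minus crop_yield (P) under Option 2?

Option 1 (Q − 20):
  Q = 132 − 20 = 112
  P = 0 − 112 = -112
Option 2 (Q + 51):
  Q = 132 + 51 = 183
  P = 0 − 183 = -183
P: -112 − (-183) = 71

71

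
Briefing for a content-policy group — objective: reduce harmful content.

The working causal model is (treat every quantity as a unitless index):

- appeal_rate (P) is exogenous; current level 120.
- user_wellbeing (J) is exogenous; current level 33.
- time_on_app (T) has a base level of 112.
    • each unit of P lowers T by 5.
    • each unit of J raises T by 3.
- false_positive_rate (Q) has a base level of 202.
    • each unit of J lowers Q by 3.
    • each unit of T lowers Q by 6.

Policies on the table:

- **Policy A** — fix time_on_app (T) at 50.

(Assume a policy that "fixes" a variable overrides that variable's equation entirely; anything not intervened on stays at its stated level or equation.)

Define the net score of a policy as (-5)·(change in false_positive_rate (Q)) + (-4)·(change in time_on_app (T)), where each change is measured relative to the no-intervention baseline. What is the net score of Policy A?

Baseline:
  P = 120
  J = 33
  T = 112 − 5·120 + 3·33 = -389
  Q = 202 − 3·33 − 6·(-389) = 2437
Policy A (T := 50):
  P = 120
  J = 33
  T = 50
  Q = 202 − 3·33 − 6·50 = -197
ΔQ = -197 − 2437 = -2634; ΔT = 50 − (-389) = 439
Score = (-5)·(-2634) + (-4)·439 = 11414

11414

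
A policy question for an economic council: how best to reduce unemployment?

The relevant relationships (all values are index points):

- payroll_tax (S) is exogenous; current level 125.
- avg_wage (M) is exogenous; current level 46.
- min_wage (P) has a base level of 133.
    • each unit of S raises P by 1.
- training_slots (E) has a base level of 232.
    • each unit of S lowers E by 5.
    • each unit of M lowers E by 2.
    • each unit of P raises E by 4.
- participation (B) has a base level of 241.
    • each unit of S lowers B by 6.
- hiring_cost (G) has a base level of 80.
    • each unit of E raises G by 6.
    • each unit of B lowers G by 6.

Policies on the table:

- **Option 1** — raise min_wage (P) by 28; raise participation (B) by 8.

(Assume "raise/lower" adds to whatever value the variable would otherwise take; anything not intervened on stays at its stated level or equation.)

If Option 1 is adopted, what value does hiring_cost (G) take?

Option 1 (P + 28, B + 8):
  S = 125
  M = 46
  P = 133 + 125 (+28 from intervention) = 286
  E = 232 − 5·125 − 2·46 + 4·286 = 659
  B = 241 − 6·125 (+8 from intervention) = -501
  G = 80 + 6·659 − 6·(-501) = 7040

7040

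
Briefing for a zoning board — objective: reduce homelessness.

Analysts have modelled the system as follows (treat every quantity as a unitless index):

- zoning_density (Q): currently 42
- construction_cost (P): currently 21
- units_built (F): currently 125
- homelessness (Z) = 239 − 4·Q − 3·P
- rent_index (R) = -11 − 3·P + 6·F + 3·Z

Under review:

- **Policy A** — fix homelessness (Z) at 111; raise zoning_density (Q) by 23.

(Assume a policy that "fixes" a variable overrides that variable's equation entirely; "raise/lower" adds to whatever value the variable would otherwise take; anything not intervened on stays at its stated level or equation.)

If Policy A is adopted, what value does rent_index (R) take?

1009

Policy A (Z := 111, Q + 23):
  Q = 42 + 23 = 65
  P = 21
  F = 125
  Z = 111
  R = -11 − 3·21 + 6·125 + 3·111 = 1009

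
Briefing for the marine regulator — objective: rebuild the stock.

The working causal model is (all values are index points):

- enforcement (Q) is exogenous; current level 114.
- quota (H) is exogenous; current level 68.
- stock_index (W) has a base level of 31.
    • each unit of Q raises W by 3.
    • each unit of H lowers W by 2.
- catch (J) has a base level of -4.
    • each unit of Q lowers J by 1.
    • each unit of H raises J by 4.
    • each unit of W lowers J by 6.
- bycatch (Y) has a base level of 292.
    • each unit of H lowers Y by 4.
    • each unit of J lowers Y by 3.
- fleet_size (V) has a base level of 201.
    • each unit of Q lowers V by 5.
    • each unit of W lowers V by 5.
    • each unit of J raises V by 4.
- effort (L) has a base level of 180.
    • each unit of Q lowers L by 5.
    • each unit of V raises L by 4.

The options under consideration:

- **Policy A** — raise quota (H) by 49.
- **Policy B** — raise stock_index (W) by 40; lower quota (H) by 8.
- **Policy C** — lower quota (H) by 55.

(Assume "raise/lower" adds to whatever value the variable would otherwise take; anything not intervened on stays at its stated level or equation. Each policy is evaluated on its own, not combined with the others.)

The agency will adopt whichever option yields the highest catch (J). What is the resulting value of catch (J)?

-484

Policy A (H + 49):
  Q = 114
  H = 68 + 49 = 117
  W = 31 + 3·114 − 2·117 = 139
  J = -4 − 114 + 4·117 − 6·139 = -484
Policy B (W + 40, H − 8):
  Q = 114
  H = 68 − 8 = 60
  W = 31 + 3·114 − 2·60 (+40 from intervention) = 293
  J = -4 − 114 + 4·60 − 6·293 = -1636
Policy C (H − 55):
  Q = 114
  H = 68 − 55 = 13
  W = 31 + 3·114 − 2·13 = 347
  J = -4 − 114 + 4·13 − 6·347 = -2148
Comparing — Policy A: J=-484, Policy B: J=-1636, Policy C: J=-2148. Highest is -484 (Policy A).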